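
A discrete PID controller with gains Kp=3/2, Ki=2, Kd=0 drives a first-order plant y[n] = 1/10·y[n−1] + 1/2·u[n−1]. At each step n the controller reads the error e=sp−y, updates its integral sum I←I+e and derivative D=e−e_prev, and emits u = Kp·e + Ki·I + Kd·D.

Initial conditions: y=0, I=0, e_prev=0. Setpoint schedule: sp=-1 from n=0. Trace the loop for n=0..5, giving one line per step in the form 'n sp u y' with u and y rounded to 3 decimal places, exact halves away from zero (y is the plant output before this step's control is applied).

0 -1 -3.500 0.000
1 -1 0.625 -1.750
2 -1 -4.481 0.138
3 -1 1.519 -2.227
4 -1 -5.700 0.537
5 -1 2.893 -2.796

(exact arithmetic carried between steps; '≈' marks a value shown rounded to 6 d.p. or computed from one; I and e_prev carry over from the previous line; the table rounds u and y to 3 d.p., halves away from zero)
n=0: y=0, sp=-1, e=sp−y=-1; I=-1, D=e−e_prev=-1; u=3/2·(-1)+2·(-1)+0·(-1)=-3.5; next y=1/10·0+1/2·(-3.5)=-1.75
n=1: y=-1.75, sp=-1, e=sp−y=0.75; I=-0.25, D=e−e_prev=1.75; u=3/2·0.75+2·(-0.25)+0·1.75=0.625; next y=1/10·(-1.75)+1/2·0.625=0.1375
n=2: y=0.1375, sp=-1, e=sp−y=-1.1375; I=-1.3875, D=e−e_prev=-1.8875; u=3/2·(-1.1375)+2·(-1.3875)+0·(-1.8875)=-4.48125; next y=1/10·0.1375+1/2·(-4.48125)=-2.226875
n=3: y=-2.226875, sp=-1, e=sp−y=1.226875; I=-0.160625, D=e−e_prev=2.364375; u=3/2·1.226875+2·(-0.160625)+0·2.364375≈1.519063; next y=1/10·(-2.226875)+1/2·1.519063≈0.536844
n=4: y≈0.536844, sp=-1, e=sp−y≈-1.536844; I≈-1.697469, D=e−e_prev≈-2.763719; u=3/2·(-1.536844)+2·(-1.697469)+0·(-2.763719)≈-5.700203; next y=1/10·0.536844+1/2·(-5.700203)≈-2.796417
n=5: y≈-2.796417, sp=-1, e=sp−y≈1.796417; I≈0.098948, D=e−e_prev≈3.333261; u=3/2·1.796417+2·0.098948+0·3.333261≈2.892523; next y=1/10·(-2.796417)+1/2·2.892523≈1.166620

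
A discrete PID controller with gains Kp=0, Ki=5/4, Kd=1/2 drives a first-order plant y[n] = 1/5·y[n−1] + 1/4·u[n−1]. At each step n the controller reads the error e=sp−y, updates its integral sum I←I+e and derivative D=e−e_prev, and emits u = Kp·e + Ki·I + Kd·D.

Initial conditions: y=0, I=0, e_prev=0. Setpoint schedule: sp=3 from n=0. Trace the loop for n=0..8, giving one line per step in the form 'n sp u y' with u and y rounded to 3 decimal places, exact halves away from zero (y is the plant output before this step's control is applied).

0 3 5.250 0.000
1 3 5.203 1.313
2 3 7.530 1.563
3 3 8.345 2.195
4 3 9.090 2.525
5 3 9.407 2.777
6 3 9.584 2.907
7 3 9.642 2.977
8 3 9.655 3.006

(exact arithmetic carried between steps; '≈' marks a value shown rounded to 6 d.p. or computed from one; I and e_prev carry over from the previous line; the table rounds u and y to 3 d.p., halves away from zero)
n=0: y=0, sp=3, e=sp−y=3; I=3, D=e−e_prev=3; u=0·3+5/4·3+1/2·3=5.25; next y=1/5·0+1/4·5.25=1.3125
n=1: y=1.3125, sp=3, e=sp−y=1.6875; I=4.6875, D=e−e_prev=-1.3125; u=0·1.6875+5/4·4.6875+1/2·(-1.3125)=5.203125; next y=1/5·1.3125+1/4·5.203125≈1.563281
n=2: y≈1.563281, sp=3, e=sp−y≈1.436719; I≈6.124219, D=e−e_prev≈-0.250781; u=0·1.436719+5/4·6.124219+1/2·(-0.250781)≈7.529883; next y=1/5·1.563281+1/4·7.529883≈2.195127
n=3: y≈2.195127, sp=3, e=sp−y≈0.804873; I≈6.929092, D=e−e_prev≈-0.631846; u=0·0.804873+5/4·6.929092+1/2·(-0.631846)≈8.345442; next y=1/5·2.195127+1/4·8.345442≈2.525386
n=4: y≈2.525386, sp=3, e=sp−y≈0.474614; I≈7.403706, D=e−e_prev≈-0.330259; u=0·0.474614+5/4·7.403706+1/2·(-0.330259)≈9.089503; next y=1/5·2.525386+1/4·9.089503≈2.777453
n=5: y≈2.777453, sp=3, e=sp−y≈0.222547; I≈7.626253, D=e−e_prev≈-0.252067; u=0·0.222547+5/4·7.626253+1/2·(-0.252067)≈9.406783; next y=1/5·2.777453+1/4·9.406783≈2.907186
n=6: y≈2.907186, sp=3, e=sp−y≈0.092814; I≈7.719067, D=e−e_prev≈-0.129733; u=0·0.092814+5/4·7.719067+1/2·(-0.129733)≈9.583967; next y=1/5·2.907186+1/4·9.583967≈2.977429
n=7: y≈2.977429, sp=3, e=sp−y≈0.022571; I≈7.741638, D=e−e_prev≈-0.070243; u=0·0.022571+5/4·7.741638+1/2·(-0.070243)≈9.641926; next y=1/5·2.977429+1/4·9.641926≈3.005967
n=8: y≈3.005967, sp=3, e=sp−y≈-0.005967; I≈7.735671, D=e−e_prev≈-0.028538; u=0·(-0.005967)+5/4·7.735671+1/2·(-0.028538)≈9.655319; next y=1/5·3.005967+1/4·9.655319≈3.015023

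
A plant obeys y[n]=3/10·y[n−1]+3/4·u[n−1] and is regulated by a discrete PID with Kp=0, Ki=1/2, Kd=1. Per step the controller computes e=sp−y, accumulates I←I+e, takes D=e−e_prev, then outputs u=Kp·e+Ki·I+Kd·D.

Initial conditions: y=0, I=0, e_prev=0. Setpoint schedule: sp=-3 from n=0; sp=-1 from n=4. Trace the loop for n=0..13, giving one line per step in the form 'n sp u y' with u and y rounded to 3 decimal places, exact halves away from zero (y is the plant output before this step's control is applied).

(exact arithmetic carried between steps; '≈' marks a value shown rounded to 6 d.p. or computed from one; I and e_prev carry over from the previous line; the table rounds u and y to 3 d.p., halves away from zero)
n=0: y=0, sp=-3, e=sp−y=-3; I=-3, D=e−e_prev=-3; u=0·(-3)+1/2·(-3)+1·(-3)=-4.5; next y=3/10·0+3/4·(-4.5)=-3.375
n=1: y=-3.375, sp=-3, e=sp−y=0.375; I=-2.625, D=e−e_prev=3.375; u=0·0.375+1/2·(-2.625)+1·3.375=2.0625; next y=3/10·(-3.375)+3/4·2.0625=0.534375
n=2: y=0.534375, sp=-3, e=sp−y=-3.534375; I=-6.159375, D=e−e_prev=-3.909375; u=0·(-3.534375)+1/2·(-6.159375)+1·(-3.909375)≈-6.989063; next y=3/10·0.534375+3/4·(-6.989063)≈-5.081484
n=3: y≈-5.081484, sp=-3, e=sp−y≈2.081484; I≈-4.077891, D=e−e_prev≈5.615859; u=0·2.081484+1/2·(-4.077891)+1·5.615859≈3.576914; next y=3/10·(-5.081484)+3/4·3.576914≈1.158240
n=4: y≈1.158240, sp=-1, e=sp−y≈-2.158240; I≈-6.236131, D=e−e_prev≈-4.239725; u=0·(-2.158240)+1/2·(-6.236131)+1·(-4.239725)≈-7.357790; next y=3/10·1.158240+3/4·(-7.357790)≈-5.170870
n=5: y≈-5.170870, sp=-1, e=sp−y≈4.170870; I≈-2.065260, D=e−e_prev≈6.329111; u=0·4.170870+1/2·(-2.065260)+1·6.329111≈5.296480; next y=3/10·(-5.170870)+3/4·5.296480≈2.421099
n=6: y≈2.421099, sp=-1, e=sp−y≈-3.421099; I≈-5.486360, D=e−e_prev≈-7.591970; u=0·(-3.421099)+1/2·(-5.486360)+1·(-7.591970)≈-10.335150; next y=3/10·2.421099+3/4·(-10.335150)≈-7.025032
n=7: y≈-7.025032, sp=-1, e=sp−y≈6.025032; I≈0.538673, D=e−e_prev≈9.446132; u=0·6.025032+1/2·0.538673+1·9.446132≈9.715468; next y=3/10·(-7.025032)+3/4·9.715468≈5.179091
n=8: y≈5.179091, sp=-1, e=sp−y≈-6.179091; I≈-5.640419, D=e−e_prev≈-12.204124; u=0·(-6.179091)+1/2·(-5.640419)+1·(-12.204124)≈-15.024333; next y=3/10·5.179091+3/4·(-15.024333)≈-9.714522
n=9: y≈-9.714522, sp=-1, e=sp−y≈8.714522; I≈3.074104, D=e−e_prev≈14.893614; u=0·8.714522+1/2·3.074104+1·14.893614≈16.430665; next y=3/10·(-9.714522)+3/4·16.430665≈9.408642
n=10: y≈9.408642, sp=-1, e=sp−y≈-10.408642; I≈-7.334539, D=e−e_prev≈-19.123165; u=0·(-10.408642)+1/2·(-7.334539)+1·(-19.123165)≈-22.790434; next y=3/10·9.408642+3/4·(-22.790434)≈-14.270233
n=11: y≈-14.270233, sp=-1, e=sp−y≈13.270233; I≈5.935694, D=e−e_prev≈23.678875; u=0·13.270233+1/2·5.935694+1·23.678875≈26.646722; next y=3/10·(-14.270233)+3/4·26.646722≈15.703972
n=12: y≈15.703972, sp=-1, e=sp−y≈-16.703972; I≈-10.768278, D=e−e_prev≈-29.974205; u=0·(-16.703972)+1/2·(-10.768278)+1·(-29.974205)≈-35.358343; next y=3/10·15.703972+3/4·(-35.358343)≈-21.807566
n=13: y≈-21.807566, sp=-1, e=sp−y≈20.807566; I≈10.039288, D=e−e_prev≈37.511538; u=0·20.807566+1/2·10.039288+1·37.511538≈42.531182; next y=3/10·(-21.807566)+3/4·42.531182≈25.356117

0 -3 -4.500 0.000
1 -3 2.063 -3.375
2 -3 -6.989 0.534
3 -3 3.577 -5.081
4 -1 -7.358 1.158
5 -1 5.296 -5.171
6 -1 -10.335 2.421
7 -1 9.715 -7.025
8 -1 -15.024 5.179
9 -1 16.431 -9.715
10 -1 -22.790 9.409
11 -1 26.647 -14.270
12 -1 -35.358 15.704
13 -1 42.531 -21.808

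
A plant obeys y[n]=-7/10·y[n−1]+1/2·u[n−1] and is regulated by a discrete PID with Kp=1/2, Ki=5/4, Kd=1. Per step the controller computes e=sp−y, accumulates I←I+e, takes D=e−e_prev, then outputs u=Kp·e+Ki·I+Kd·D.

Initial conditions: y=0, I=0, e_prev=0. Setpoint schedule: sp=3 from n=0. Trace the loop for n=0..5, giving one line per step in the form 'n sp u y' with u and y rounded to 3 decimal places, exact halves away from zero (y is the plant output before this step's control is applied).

0 3 8.250 0.000
1 3 -2.344 4.125
2 3 22.882 -4.059
3 3 -26.918 14.283
4 3 81.104 -23.457
5 3 -144.744 56.972

(exact arithmetic carried between steps; '≈' marks a value shown rounded to 6 d.p. or computed from one; I and e_prev carry over from the previous line; the table rounds u and y to 3 d.p., halves away from zero)
n=0: y=0, sp=3, e=sp−y=3; I=3, D=e−e_prev=3; u=1/2·3+5/4·3+1·3=8.25; next y=-7/10·0+1/2·8.25=4.125
n=1: y=4.125, sp=3, e=sp−y=-1.125; I=1.875, D=e−e_prev=-4.125; u=1/2·(-1.125)+5/4·1.875+1·(-4.125)=-2.34375; next y=-7/10·4.125+1/2·(-2.34375)=-4.059375
n=2: y=-4.059375, sp=3, e=sp−y=7.059375; I=8.934375, D=e−e_prev=8.184375; u=1/2·7.059375+5/4·8.934375+1·8.184375≈22.882031; next y=-7/10·(-4.059375)+1/2·22.882031≈14.282578
n=3: y≈14.282578, sp=3, e=sp−y≈-11.282578; I≈-2.348203, D=e−e_prev≈-18.341953; u=1/2·(-11.282578)+5/4·(-2.348203)+1·(-18.341953)≈-26.918496; next y=-7/10·14.282578+1/2·(-26.918496)≈-23.457053
n=4: y≈-23.457053, sp=3, e=sp−y≈26.457053; I≈24.108850, D=e−e_prev≈37.739631; u=1/2·26.457053+5/4·24.108850+1·37.739631≈81.104219; next y=-7/10·(-23.457053)+1/2·81.104219≈56.972047
n=5: y≈56.972047, sp=3, e=sp−y≈-53.972047; I≈-29.863197, D=e−e_prev≈-80.429099; u=1/2·(-53.972047)+5/4·(-29.863197)+1·(-80.429099)≈-144.744119; next y=-7/10·56.972047+1/2·(-144.744119)≈-112.252492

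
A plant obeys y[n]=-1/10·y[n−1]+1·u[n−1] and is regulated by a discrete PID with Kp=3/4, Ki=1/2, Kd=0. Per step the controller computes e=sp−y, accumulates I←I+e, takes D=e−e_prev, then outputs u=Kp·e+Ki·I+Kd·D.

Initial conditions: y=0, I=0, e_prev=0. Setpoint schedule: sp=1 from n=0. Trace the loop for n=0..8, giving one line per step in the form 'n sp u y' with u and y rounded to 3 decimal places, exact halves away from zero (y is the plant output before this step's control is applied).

(exact arithmetic carried between steps; '≈' marks a value shown rounded to 6 d.p. or computed from one; I and e_prev carry over from the previous line; the table rounds u and y to 3 d.p., halves away from zero)
n=0: y=0, sp=1, e=sp−y=1; I=1, D=e−e_prev=1; u=3/4·1+1/2·1+0·1=1.25; next y=-1/10·0+1·1.25=1.25
n=1: y=1.25, sp=1, e=sp−y=-0.25; I=0.75, D=e−e_prev=-1.25; u=3/4·(-0.25)+1/2·0.75+0·(-1.25)=0.1875; next y=-1/10·1.25+1·0.1875=0.0625
n=2: y=0.0625, sp=1, e=sp−y=0.9375; I=1.6875, D=e−e_prev=1.1875; u=3/4·0.9375+1/2·1.6875+0·1.1875=1.546875; next y=-1/10·0.0625+1·1.546875=1.540625
n=3: y=1.540625, sp=1, e=sp−y=-0.540625; I=1.146875, D=e−e_prev=-1.478125; u=3/4·(-0.540625)+1/2·1.146875+0·(-1.478125)≈0.167969; next y=-1/10·1.540625+1·0.167969≈0.013906
n=4: y≈0.013906, sp=1, e=sp−y≈0.986094; I≈2.132969, D=e−e_prev≈1.526719; u=3/4·0.986094+1/2·2.132969+0·1.526719≈1.806055; next y=-1/10·0.013906+1·1.806055≈1.804664
n=5: y≈1.804664, sp=1, e=sp−y≈-0.804664; I≈1.328305, D=e−e_prev≈-1.790758; u=3/4·(-0.804664)+1/2·1.328305+0·(-1.790758)≈0.060654; next y=-1/10·1.804664+1·0.060654≈-0.119812
n=6: y≈-0.119812, sp=1, e=sp−y≈1.119812; I≈2.448117, D=e−e_prev≈1.924476; u=3/4·1.119812+1/2·2.448117+0·1.924476≈2.063917; next y=-1/10·(-0.119812)+1·2.063917≈2.075899
n=7: y≈2.075899, sp=1, e=sp−y≈-1.075899; I≈1.372218, D=e−e_prev≈-2.195711; u=3/4·(-1.075899)+1/2·1.372218+0·(-2.195711)≈-0.120815; next y=-1/10·2.075899+1·(-0.120815)≈-0.328405
n=8: y≈-0.328405, sp=1, e=sp−y≈1.328405; I≈2.700623, D=e−e_prev≈2.404304; u=3/4·1.328405+1/2·2.700623+0·2.404304≈2.346615; next y=-1/10·(-0.328405)+1·2.346615≈2.379456

0 1 1.250 0.000
1 1 0.188 1.250
2 1 1.547 0.063
3 1 0.168 1.541
4 1 1.806 0.014
5 1 0.061 1.805
6 1 2.064 -0.120
7 1 -0.121 2.076
8 1 2.347 -0.328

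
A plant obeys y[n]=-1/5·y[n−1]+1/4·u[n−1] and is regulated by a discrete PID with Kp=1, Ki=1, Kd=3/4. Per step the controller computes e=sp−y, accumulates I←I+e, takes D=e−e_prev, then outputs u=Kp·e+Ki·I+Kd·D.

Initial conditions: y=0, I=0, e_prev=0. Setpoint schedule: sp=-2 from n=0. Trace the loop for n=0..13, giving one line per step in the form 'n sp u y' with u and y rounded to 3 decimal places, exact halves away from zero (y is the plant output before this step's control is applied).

(exact arithmetic carried between steps; '≈' marks a value shown rounded to 6 d.p. or computed from one; I and e_prev carry over from the previous line; the table rounds u and y to 3 d.p., halves away from zero)
n=0: y=0, sp=-2, e=sp−y=-2; I=-2, D=e−e_prev=-2; u=1·(-2)+1·(-2)+3/4·(-2)=-5.5; next y=-1/5·0+1/4·(-5.5)=-1.375
n=1: y=-1.375, sp=-2, e=sp−y=-0.625; I=-2.625, D=e−e_prev=1.375; u=1·(-0.625)+1·(-2.625)+3/4·1.375=-2.21875; next y=-1/5·(-1.375)+1/4·(-2.21875)≈-0.279688
n=2: y≈-0.279688, sp=-2, e=sp−y≈-1.720313; I≈-4.345313, D=e−e_prev≈-1.095313; u=1·(-1.720313)+1·(-4.345313)+3/4·(-1.095313)≈-6.887109; next y=-1/5·(-0.279688)+1/4·(-6.887109)≈-1.665840
n=3: y≈-1.665840, sp=-2, e=sp−y≈-0.334160; I≈-4.679473, D=e−e_prev≈1.386152; u=1·(-0.334160)+1·(-4.679473)+3/4·1.386152≈-3.974019; next y=-1/5·(-1.665840)+1/4·(-3.974019)≈-0.660337
n=4: y≈-0.660337, sp=-2, e=sp−y≈-1.339663; I≈-6.019136, D=e−e_prev≈-1.005503; u=1·(-1.339663)+1·(-6.019136)+3/4·(-1.005503)≈-8.112927; next y=-1/5·(-0.660337)+1/4·(-8.112927)≈-1.896164
n=5: y≈-1.896164, sp=-2, e=sp−y≈-0.103836; I≈-6.122972, D=e−e_prev≈1.235828; u=1·(-0.103836)+1·(-6.122972)+3/4·1.235828≈-5.299937; next y=-1/5·(-1.896164)+1/4·(-5.299937)≈-0.945751
n=6: y≈-0.945751, sp=-2, e=sp−y≈-1.054249; I≈-7.177220, D=e−e_prev≈-0.950413; u=1·(-1.054249)+1·(-7.177220)+3/4·(-0.950413)≈-8.944279; next y=-1/5·(-0.945751)+1/4·(-8.944279)≈-2.046919
n=7: y≈-2.046919, sp=-2, e=sp−y≈0.046919; I≈-7.130301, D=e−e_prev≈1.101168; u=1·0.046919+1·(-7.130301)+3/4·1.101168≈-6.257505; next y=-1/5·(-2.046919)+1/4·(-6.257505)≈-1.154992
n=8: y≈-1.154992, sp=-2, e=sp−y≈-0.845008; I≈-7.975308, D=e−e_prev≈-0.891927; u=1·(-0.845008)+1·(-7.975308)+3/4·(-0.891927)≈-9.489261; next y=-1/5·(-1.154992)+1/4·(-9.489261)≈-2.141317
n=9: y≈-2.141317, sp=-2, e=sp−y≈0.141317; I≈-7.833992, D=e−e_prev≈0.986324; u=1·0.141317+1·(-7.833992)+3/4·0.986324≈-6.952931; next y=-1/5·(-2.141317)+1/4·(-6.952931)≈-1.309969
n=10: y≈-1.309969, sp=-2, e=sp−y≈-0.690031; I≈-8.524022, D=e−e_prev≈-0.831347; u=1·(-0.690031)+1·(-8.524022)+3/4·(-0.831347)≈-9.837563; next y=-1/5·(-1.309969)+1/4·(-9.837563)≈-2.197397
n=11: y≈-2.197397, sp=-2, e=sp−y≈0.197397; I≈-8.326625, D=e−e_prev≈0.887427; u=1·0.197397+1·(-8.326625)+3/4·0.887427≈-7.463658; next y=-1/5·(-2.197397)+1/4·(-7.463658)≈-1.426435
n=12: y≈-1.426435, sp=-2, e=sp−y≈-0.573565; I≈-8.900190, D=e−e_prev≈-0.770962; u=1·(-0.573565)+1·(-8.900190)+3/4·(-0.770962)≈-10.051976; next y=-1/5·(-1.426435)+1/4·(-10.051976)≈-2.227707
n=13: y≈-2.227707, sp=-2, e=sp−y≈0.227707; I≈-8.672483, D=e−e_prev≈0.801272; u=1·0.227707+1·(-8.672483)+3/4·0.801272≈-7.843822; next y=-1/5·(-2.227707)+1/4·(-7.843822)≈-1.515414

0 -2 -5.500 0.000
1 -2 -2.219 -1.375
2 -2 -6.887 -0.280
3 -2 -3.974 -1.666
4 -2 -8.113 -0.660
5 -2 -5.300 -1.896
6 -2 -8.944 -0.946
7 -2 -6.258 -2.047
8 -2 -9.489 -1.155
9 -2 -6.953 -2.141
10 -2 -9.838 -1.310
11 -2 -7.464 -2.197
12 -2 -10.052 -1.426
13 -2 -7.844 -2.228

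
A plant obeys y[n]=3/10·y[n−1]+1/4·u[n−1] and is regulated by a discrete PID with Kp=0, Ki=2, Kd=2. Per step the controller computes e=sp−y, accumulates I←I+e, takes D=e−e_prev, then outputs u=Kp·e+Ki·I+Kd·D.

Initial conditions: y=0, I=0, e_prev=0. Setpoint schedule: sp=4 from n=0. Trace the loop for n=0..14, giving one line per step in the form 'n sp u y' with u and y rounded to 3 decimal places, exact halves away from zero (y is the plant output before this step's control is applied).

(exact arithmetic carried between steps; '≈' marks a value shown rounded to 6 d.p. or computed from one; I and e_prev carry over from the previous line; the table rounds u and y to 3 d.p., halves away from zero)
n=0: y=0, sp=4, e=sp−y=4; I=4, D=e−e_prev=4; u=0·4+2·4+2·4=16; next y=3/10·0+1/4·16=4
n=1: y=4, sp=4, e=sp−y=0; I=4, D=e−e_prev=-4; u=0·0+2·4+2·(-4)=0; next y=3/10·4+1/4·0=1.2
n=2: y=1.2, sp=4, e=sp−y=2.8; I=6.8, D=e−e_prev=2.8; u=0·2.8+2·6.8+2·2.8=19.2; next y=3/10·1.2+1/4·19.2=5.16
n=3: y=5.16, sp=4, e=sp−y=-1.16; I=5.64, D=e−e_prev=-3.96; u=0·(-1.16)+2·5.64+2·(-3.96)=3.36; next y=3/10·5.16+1/4·3.36=2.388
n=4: y=2.388, sp=4, e=sp−y=1.612; I=7.252, D=e−e_prev=2.772; u=0·1.612+2·7.252+2·2.772=20.048; next y=3/10·2.388+1/4·20.048=5.7284
n=5: y=5.7284, sp=4, e=sp−y=-1.7284; I=5.5236, D=e−e_prev=-3.3404; u=0·(-1.7284)+2·5.5236+2·(-3.3404)=4.3664; next y=3/10·5.7284+1/4·4.3664=2.81012
n=6: y=2.81012, sp=4, e=sp−y=1.18988; I=6.71348, D=e−e_prev=2.91828; u=0·1.18988+2·6.71348+2·2.91828=19.26352; next y=3/10·2.81012+1/4·19.26352=5.658916
n=7: y=5.658916, sp=4, e=sp−y=-1.658916; I=5.054564, D=e−e_prev=-2.848796; u=0·(-1.658916)+2·5.054564+2·(-2.848796)=4.411536; next y=3/10·5.658916+1/4·4.411536≈2.800559
n=8: y≈2.800559, sp=4, e=sp−y≈1.199441; I≈6.254005, D=e−e_prev≈2.858357; u=0·1.199441+2·6.254005+2·2.858357≈18.224725; next y=3/10·2.800559+1/4·18.224725≈5.396349
n=9: y≈5.396349, sp=4, e=sp−y≈-1.396349; I≈4.857656, D=e−e_prev≈-2.595790; u=0·(-1.396349)+2·4.857656+2·(-2.595790)≈4.523733; next y=3/10·5.396349+1/4·4.523733≈2.749838
n=10: y≈2.749838, sp=4, e=sp−y≈1.250162; I≈6.107819, D=e−e_prev≈2.646511; u=0·1.250162+2·6.107819+2·2.646511≈17.508659; next y=3/10·2.749838+1/4·17.508659≈5.202116
n=11: y≈5.202116, sp=4, e=sp−y≈-1.202116; I≈4.905702, D=e−e_prev≈-2.452278; u=0·(-1.202116)+2·4.905702+2·(-2.452278)≈4.906848; next y=3/10·5.202116+1/4·4.906848≈2.787347
n=12: y≈2.787347, sp=4, e=sp−y≈1.212653; I≈6.118356, D=e−e_prev≈2.414769; u=0·1.212653+2·6.118356+2·2.414769≈17.066250; next y=3/10·2.787347+1/4·17.066250≈5.102766
n=13: y≈5.102766, sp=4, e=sp−y≈-1.102766; I≈5.015589, D=e−e_prev≈-2.315420; u=0·(-1.102766)+2·5.015589+2·(-2.315420)≈5.400339; next y=3/10·5.102766+1/4·5.400339≈2.880915
n=14: y≈2.880915, sp=4, e=sp−y≈1.119085; I≈6.134674, D=e−e_prev≈2.221852; u=0·1.119085+2·6.134674+2·2.221852≈16.713052; next y=3/10·2.880915+1/4·16.713052≈5.042537

0 4 16.000 0.000
1 4 0.000 4.000
2 4 19.200 1.200
3 4 3.360 5.160
4 4 20.048 2.388
5 4 4.366 5.728
6 4 19.264 2.810
7 4 4.412 5.659
8 4 18.225 2.801
9 4 4.524 5.396
10 4 17.509 2.750
11 4 4.907 5.202
12 4 17.066 2.787
13 4 5.400 5.103
14 4 16.713 2.881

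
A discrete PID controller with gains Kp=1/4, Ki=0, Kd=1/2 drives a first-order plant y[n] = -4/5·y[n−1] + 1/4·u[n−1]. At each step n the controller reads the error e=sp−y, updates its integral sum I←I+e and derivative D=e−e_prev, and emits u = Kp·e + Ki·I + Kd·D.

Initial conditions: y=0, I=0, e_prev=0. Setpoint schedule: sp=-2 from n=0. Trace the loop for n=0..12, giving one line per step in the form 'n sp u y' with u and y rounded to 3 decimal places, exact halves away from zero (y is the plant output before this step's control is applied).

(exact arithmetic carried between steps; '≈' marks a value shown rounded to 6 d.p. or computed from one; I and e_prev carry over from the previous line; the table rounds u and y to 3 d.p., halves away from zero)
n=0: y=0, sp=-2, e=sp−y=-2; I=-2, D=e−e_prev=-2; u=1/4·(-2)+0·(-2)+1/2·(-2)=-1.5; next y=-4/5·0+1/4·(-1.5)=-0.375
n=1: y=-0.375, sp=-2, e=sp−y=-1.625; I=-3.625, D=e−e_prev=0.375; u=1/4·(-1.625)+0·(-3.625)+1/2·0.375=-0.21875; next y=-4/5·(-0.375)+1/4·(-0.21875)≈0.245313
n=2: y≈0.245313, sp=-2, e=sp−y≈-2.245313; I≈-5.870313, D=e−e_prev≈-0.620313; u=1/4·(-2.245313)+0·(-5.870313)+1/2·(-0.620313)≈-0.871484; next y=-4/5·0.245313+1/4·(-0.871484)≈-0.414121
n=3: y≈-0.414121, sp=-2, e=sp−y≈-1.585879; I≈-7.456191, D=e−e_prev≈0.659434; u=1/4·(-1.585879)+0·(-7.456191)+1/2·0.659434≈-0.066753; next y=-4/5·(-0.414121)+1/4·(-0.066753)≈0.314609
n=4: y≈0.314609, sp=-2, e=sp−y≈-2.314609; I≈-9.770800, D=e−e_prev≈-0.728730; u=1/4·(-2.314609)+0·(-9.770800)+1/2·(-0.728730)≈-0.943017; next y=-4/5·0.314609+1/4·(-0.943017)≈-0.487441
n=5: y≈-0.487441, sp=-2, e=sp−y≈-1.512559; I≈-11.283359, D=e−e_prev≈0.802050; u=1/4·(-1.512559)+0·(-11.283359)+1/2·0.802050≈0.022885; next y=-4/5·(-0.487441)+1/4·0.022885≈0.395674
n=6: y≈0.395674, sp=-2, e=sp−y≈-2.395674; I≈-13.679033, D=e−e_prev≈-0.883115; u=1/4·(-2.395674)+0·(-13.679033)+1/2·(-0.883115)≈-1.040476; next y=-4/5·0.395674+1/4·(-1.040476)≈-0.576658
n=7: y≈-0.576658, sp=-2, e=sp−y≈-1.423342; I≈-15.102375, D=e−e_prev≈0.972333; u=1/4·(-1.423342)+0·(-15.102375)+1/2·0.972333≈0.130331; next y=-4/5·(-0.576658)+1/4·0.130331≈0.493910
n=8: y≈0.493910, sp=-2, e=sp−y≈-2.493910; I≈-17.596284, D=e−e_prev≈-1.070568; u=1/4·(-2.493910)+0·(-17.596284)+1/2·(-1.070568)≈-1.158761; next y=-4/5·0.493910+1/4·(-1.158761)≈-0.684818
n=9: y≈-0.684818, sp=-2, e=sp−y≈-1.315182; I≈-18.911466, D=e−e_prev≈1.178727; u=1/4·(-1.315182)+0·(-18.911466)+1/2·1.178727≈0.260568; next y=-4/5·(-0.684818)+1/4·0.260568≈0.612996
n=10: y≈0.612996, sp=-2, e=sp−y≈-2.612996; I≈-21.524463, D=e−e_prev≈-1.297814; u=1/4·(-2.612996)+0·(-21.524463)+1/2·(-1.297814)≈-1.302156; next y=-4/5·0.612996+1/4·(-1.302156)≈-0.815936
n=11: y≈-0.815936, sp=-2, e=sp−y≈-1.184064; I≈-22.708526, D=e−e_prev≈1.428933; u=1/4·(-1.184064)+0·(-22.708526)+1/2·1.428933≈0.418450; next y=-4/5·(-0.815936)+1/4·0.418450≈0.757362
n=12: y≈0.757362, sp=-2, e=sp−y≈-2.757362; I≈-25.465888, D=e−e_prev≈-1.573298; u=1/4·(-2.757362)+0·(-25.465888)+1/2·(-1.573298)≈-1.475989; next y=-4/5·0.757362+1/4·(-1.475989)≈-0.974887

0 -2 -1.500 0.000
1 -2 -0.219 -0.375
2 -2 -0.871 0.245
3 -2 -0.067 -0.414
4 -2 -0.943 0.315
5 -2 0.023 -0.487
6 -2 -1.040 0.396
7 -2 0.130 -0.577
8 -2 -1.159 0.494
9 -2 0.261 -0.685
10 -2 -1.302 0.613
11 -2 0.418 -0.816
12 -2 -1.476 0.757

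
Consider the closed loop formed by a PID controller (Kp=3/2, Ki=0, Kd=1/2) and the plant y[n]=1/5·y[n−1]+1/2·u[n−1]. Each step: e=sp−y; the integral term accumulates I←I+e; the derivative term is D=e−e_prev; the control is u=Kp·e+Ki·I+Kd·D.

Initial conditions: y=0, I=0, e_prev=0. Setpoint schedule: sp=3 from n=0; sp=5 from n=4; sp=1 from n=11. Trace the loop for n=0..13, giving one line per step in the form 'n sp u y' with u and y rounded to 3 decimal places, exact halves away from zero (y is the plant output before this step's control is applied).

0 3 6.000 0.000
1 3 -1.500 3.000
2 3 6.300 -0.150
3 3 -1.815 3.120
4 5 10.627 -0.284
5 5 -3.155 5.257
6 5 11.181 -0.526
7 5 -3.734 5.485
8 5 11.782 -0.770
9 5 -4.359 5.737
10 5 12.433 -1.032
11 1 -13.036 6.010
12 1 15.137 -5.316
13 1 -14.169 6.505

(exact arithmetic carried between steps; '≈' marks a value shown rounded to 6 d.p. or computed from one; I and e_prev carry over from the previous line; the table rounds u and y to 3 d.p., halves away from zero)
n=0: y=0, sp=3, e=sp−y=3; I=3, D=e−e_prev=3; u=3/2·3+0·3+1/2·3=6; next y=1/5·0+1/2·6=3
n=1: y=3, sp=3, e=sp−y=0; I=3, D=e−e_prev=-3; u=3/2·0+0·3+1/2·(-3)=-1.5; next y=1/5·3+1/2·(-1.5)=-0.15
n=2: y=-0.15, sp=3, e=sp−y=3.15; I=6.15, D=e−e_prev=3.15; u=3/2·3.15+0·6.15+1/2·3.15=6.3; next y=1/5·(-0.15)+1/2·6.3=3.12
n=3: y=3.12, sp=3, e=sp−y=-0.12; I=6.03, D=e−e_prev=-3.27; u=3/2·(-0.12)+0·6.03+1/2·(-3.27)=-1.815; next y=1/5·3.12+1/2·(-1.815)=-0.2835
n=4: y=-0.2835, sp=5, e=sp−y=5.2835; I=11.3135, D=e−e_prev=5.4035; u=3/2·5.2835+0·11.3135+1/2·5.4035=10.627; next y=1/5·(-0.2835)+1/2·10.627=5.2568
n=5: y=5.2568, sp=5, e=sp−y=-0.2568; I=11.0567, D=e−e_prev=-5.5403; u=3/2·(-0.2568)+0·11.0567+1/2·(-5.5403)=-3.15535; next y=1/5·5.2568+1/2·(-3.15535)=-0.526315
n=6: y=-0.526315, sp=5, e=sp−y=5.526315; I=16.583015, D=e−e_prev=5.783115; u=3/2·5.526315+0·16.583015+1/2·5.783115=11.18103; next y=1/5·(-0.526315)+1/2·11.18103=5.485252
n=7: y=5.485252, sp=5, e=sp−y=-0.485252; I=16.097763, D=e−e_prev=-6.011567; u=3/2·(-0.485252)+0·16.097763+1/2·(-6.011567)≈-3.733662; next y=1/5·5.485252+1/2·(-3.733662)≈-0.769780
n=8: y≈-0.769780, sp=5, e=sp−y≈5.769780; I≈21.867543, D=e−e_prev≈6.255032; u=3/2·5.769780+0·21.867543+1/2·6.255032≈11.782187; next y=1/5·(-0.769780)+1/2·11.782187≈5.737137
n=9: y≈5.737137, sp=5, e=sp−y≈-0.737137; I≈21.130406, D=e−e_prev≈-6.506918; u=3/2·(-0.737137)+0·21.130406+1/2·(-6.506918)≈-4.359165; next y=1/5·5.737137+1/2·(-4.359165)≈-1.032155
n=10: y≈-1.032155, sp=5, e=sp−y≈6.032155; I≈27.162561, D=e−e_prev≈6.769292; u=3/2·6.032155+0·27.162561+1/2·6.769292≈12.432878; next y=1/5·(-1.032155)+1/2·12.432878≈6.010008
n=11: y≈6.010008, sp=1, e=sp−y≈-5.010008; I≈22.152553, D=e−e_prev≈-11.042163; u=3/2·(-5.010008)+0·22.152553+1/2·(-11.042163)≈-13.036094; next y=1/5·6.010008+1/2·(-13.036094)≈-5.316045
n=12: y≈-5.316045, sp=1, e=sp−y≈6.316045; I≈28.468598, D=e−e_prev≈11.326054; u=3/2·6.316045+0·28.468598+1/2·11.326054≈15.137095; next y=1/5·(-5.316045)+1/2·15.137095≈6.505338
n=13: y≈6.505338, sp=1, e=sp−y≈-5.505338; I≈22.963260, D=e−e_prev≈-11.821384; u=3/2·(-5.505338)+0·22.963260+1/2·(-11.821384)≈-14.168699; next y=1/5·6.505338+1/2·(-14.168699)≈-5.783282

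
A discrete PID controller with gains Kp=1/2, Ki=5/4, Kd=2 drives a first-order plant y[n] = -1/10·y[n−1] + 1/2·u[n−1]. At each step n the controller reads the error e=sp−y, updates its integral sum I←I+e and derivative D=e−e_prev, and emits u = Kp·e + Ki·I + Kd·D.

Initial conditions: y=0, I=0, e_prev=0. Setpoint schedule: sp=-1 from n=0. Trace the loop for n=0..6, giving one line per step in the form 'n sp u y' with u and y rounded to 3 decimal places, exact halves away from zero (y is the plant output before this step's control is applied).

(exact arithmetic carried between steps; '≈' marks a value shown rounded to 6 d.p. or computed from one; I and e_prev carry over from the previous line; the table rounds u and y to 3 d.p., halves away from zero)
n=0: y=0, sp=-1, e=sp−y=-1; I=-1, D=e−e_prev=-1; u=1/2·(-1)+5/4·(-1)+2·(-1)=-3.75; next y=-1/10·0+1/2·(-3.75)=-1.875
n=1: y=-1.875, sp=-1, e=sp−y=0.875; I=-0.125, D=e−e_prev=1.875; u=1/2·0.875+5/4·(-0.125)+2·1.875=4.03125; next y=-1/10·(-1.875)+1/2·4.03125=2.203125
n=2: y=2.203125, sp=-1, e=sp−y=-3.203125; I=-3.328125, D=e−e_prev=-4.078125; u=1/2·(-3.203125)+5/4·(-3.328125)+2·(-4.078125)≈-13.917969; next y=-1/10·2.203125+1/2·(-13.917969)≈-7.179297
n=3: y≈-7.179297, sp=-1, e=sp−y≈6.179297; I≈2.851172, D=e−e_prev≈9.382422; u=1/2·6.179297+5/4·2.851172+2·9.382422≈25.418457; next y=-1/10·(-7.179297)+1/2·25.418457≈13.427158
n=4: y≈13.427158, sp=-1, e=sp−y≈-14.427158; I≈-11.575986, D=e−e_prev≈-20.606455; u=1/2·(-14.427158)+5/4·(-11.575986)+2·(-20.606455)≈-62.896472; next y=-1/10·13.427158+1/2·(-62.896472)≈-32.790952
n=5: y≈-32.790952, sp=-1, e=sp−y≈31.790952; I≈20.214966, D=e−e_prev≈46.218110; u=1/2·31.790952+5/4·20.214966+2·46.218110≈133.600403; next y=-1/10·(-32.790952)+1/2·133.600403≈70.079297
n=6: y≈70.079297, sp=-1, e=sp−y≈-71.079297; I≈-50.864331, D=e−e_prev≈-102.870249; u=1/2·(-71.079297)+5/4·(-50.864331)+2·(-102.870249)≈-304.860560; next y=-1/10·70.079297+1/2·(-304.860560)≈-159.438210

0 -1 -3.750 0.000
1 -1 4.031 -1.875
2 -1 -13.918 2.203
3 -1 25.418 -7.179
4 -1 -62.896 13.427
5 -1 133.600 -32.791
6 -1 -304.861 70.079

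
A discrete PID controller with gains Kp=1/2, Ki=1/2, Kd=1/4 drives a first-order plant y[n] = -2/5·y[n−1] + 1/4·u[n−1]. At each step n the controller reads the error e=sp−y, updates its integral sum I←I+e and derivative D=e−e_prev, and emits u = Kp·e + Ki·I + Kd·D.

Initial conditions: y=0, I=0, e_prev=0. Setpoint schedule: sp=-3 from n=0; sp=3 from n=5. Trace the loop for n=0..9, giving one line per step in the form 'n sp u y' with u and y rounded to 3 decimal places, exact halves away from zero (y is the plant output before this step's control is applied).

0 -3 -3.750 0.000
1 -3 -3.328 -0.938
2 -3 -5.194 -0.457
3 -3 -5.522 -1.116
4 -3 -6.856 -0.934
5 3 0.164 -1.340
6 3 -1.664 0.577
7 3 1.557 -0.647
8 3 1.456 0.648
9 3 3.634 0.105

(exact arithmetic carried between steps; '≈' marks a value shown rounded to 6 d.p. or computed from one; I and e_prev carry over from the previous line; the table rounds u and y to 3 d.p., halves away from zero)
n=0: y=0, sp=-3, e=sp−y=-3; I=-3, D=e−e_prev=-3; u=1/2·(-3)+1/2·(-3)+1/4·(-3)=-3.75; next y=-2/5·0+1/4·(-3.75)=-0.9375
n=1: y=-0.9375, sp=-3, e=sp−y=-2.0625; I=-5.0625, D=e−e_prev=0.9375; u=1/2·(-2.0625)+1/2·(-5.0625)+1/4·0.9375=-3.328125; next y=-2/5·(-0.9375)+1/4·(-3.328125)≈-0.457031
n=2: y≈-0.457031, sp=-3, e=sp−y≈-2.542969; I≈-7.605469, D=e−e_prev≈-0.480469; u=1/2·(-2.542969)+1/2·(-7.605469)+1/4·(-0.480469)≈-5.194336; next y=-2/5·(-0.457031)+1/4·(-5.194336)≈-1.115771
n=3: y≈-1.115771, sp=-3, e=sp−y≈-1.884229; I≈-9.489697, D=e−e_prev≈0.658740; u=1/2·(-1.884229)+1/2·(-9.489697)+1/4·0.658740≈-5.522278; next y=-2/5·(-1.115771)+1/4·(-5.522278)≈-0.934261
n=4: y≈-0.934261, sp=-3, e=sp−y≈-2.065739; I≈-11.555436, D=e−e_prev≈-0.181511; u=1/2·(-2.065739)+1/2·(-11.555436)+1/4·(-0.181511)≈-6.855965; next y=-2/5·(-0.934261)+1/4·(-6.855965)≈-1.340287
n=5: y≈-1.340287, sp=3, e=sp−y≈4.340287; I≈-7.215149, D=e−e_prev≈6.406026; u=1/2·4.340287+1/2·(-7.215149)+1/4·6.406026≈0.164075; next y=-2/5·(-1.340287)+1/4·0.164075≈0.577134
n=6: y≈0.577134, sp=3, e=sp−y≈2.422866; I≈-4.792283, D=e−e_prev≈-1.917421; u=1/2·2.422866+1/2·(-4.792283)+1/4·(-1.917421)≈-1.664063; next y=-2/5·0.577134+1/4·(-1.664063)≈-0.646869
n=7: y≈-0.646869, sp=3, e=sp−y≈3.646869; I≈-1.145414, D=e−e_prev≈1.224003; u=1/2·3.646869+1/2·(-1.145414)+1/4·1.224003≈1.556729; next y=-2/5·(-0.646869)+1/4·1.556729≈0.647930
n=8: y≈0.647930, sp=3, e=sp−y≈2.352070; I≈1.206656, D=e−e_prev≈-1.294799; u=1/2·2.352070+1/2·1.206656+1/4·(-1.294799)≈1.455663; next y=-2/5·0.647930+1/4·1.455663≈0.104744
n=9: y≈0.104744, sp=3, e=sp−y≈2.895256; I≈4.101913, D=e−e_prev≈0.543186; u=1/2·2.895256+1/2·4.101913+1/4·0.543186≈3.634381; next y=-2/5·0.104744+1/4·3.634381≈0.866698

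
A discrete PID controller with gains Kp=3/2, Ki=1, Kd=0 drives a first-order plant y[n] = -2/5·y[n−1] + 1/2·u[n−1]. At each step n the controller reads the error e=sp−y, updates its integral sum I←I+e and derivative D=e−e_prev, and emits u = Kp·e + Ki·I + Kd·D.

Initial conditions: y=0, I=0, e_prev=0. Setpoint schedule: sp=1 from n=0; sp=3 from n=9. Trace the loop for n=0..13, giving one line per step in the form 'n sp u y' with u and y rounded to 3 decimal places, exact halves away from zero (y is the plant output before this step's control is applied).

(exact arithmetic carried between steps; '≈' marks a value shown rounded to 6 d.p. or computed from one; I and e_prev carry over from the previous line; the table rounds u and y to 3 d.p., halves away from zero)
n=0: y=0, sp=1, e=sp−y=1; I=1, D=e−e_prev=1; u=3/2·1+1·1+0·1=2.5; next y=-2/5·0+1/2·2.5=1.25
n=1: y=1.25, sp=1, e=sp−y=-0.25; I=0.75, D=e−e_prev=-1.25; u=3/2·(-0.25)+1·0.75+0·(-1.25)=0.375; next y=-2/5·1.25+1/2·0.375=-0.3125
n=2: y=-0.3125, sp=1, e=sp−y=1.3125; I=2.0625, D=e−e_prev=1.5625; u=3/2·1.3125+1·2.0625+0·1.5625=4.03125; next y=-2/5·(-0.3125)+1/2·4.03125=2.140625
n=3: y=2.140625, sp=1, e=sp−y=-1.140625; I=0.921875, D=e−e_prev=-2.453125; u=3/2·(-1.140625)+1·0.921875+0·(-2.453125)≈-0.789063; next y=-2/5·2.140625+1/2·(-0.789063)≈-1.250781
n=4: y≈-1.250781, sp=1, e=sp−y≈2.250781; I≈3.172656, D=e−e_prev≈3.391406; u=3/2·2.250781+1·3.172656+0·3.391406≈6.548828; next y=-2/5·(-1.250781)+1/2·6.548828≈3.774727
n=5: y≈3.774727, sp=1, e=sp−y≈-2.774727; I≈0.397930, D=e−e_prev≈-5.025508; u=3/2·(-2.774727)+1·0.397930+0·(-5.025508)≈-3.764160; next y=-2/5·3.774727+1/2·(-3.764160)≈-3.391971
n=6: y≈-3.391971, sp=1, e=sp−y≈4.391971; I≈4.789900, D=e−e_prev≈7.166697; u=3/2·4.391971+1·4.789900+0·7.166697≈11.377856; next y=-2/5·(-3.391971)+1/2·11.377856≈7.045717
n=7: y≈7.045717, sp=1, e=sp−y≈-6.045717; I≈-1.255816, D=e−e_prev≈-10.437687; u=3/2·(-6.045717)+1·(-1.255816)+0·(-10.437687)≈-10.324391; next y=-2/5·7.045717+1/2·(-10.324391)≈-7.980482
n=8: y≈-7.980482, sp=1, e=sp−y≈8.980482; I≈7.724666, D=e−e_prev≈15.026199; u=3/2·8.980482+1·7.724666+0·15.026199≈21.195389; next y=-2/5·(-7.980482)+1/2·21.195389≈13.789887
n=9: y≈13.789887, sp=3, e=sp−y≈-10.789887; I≈-3.065221, D=e−e_prev≈-19.770369; u=3/2·(-10.789887)+1·(-3.065221)+0·(-19.770369)≈-19.250052; next y=-2/5·13.789887+1/2·(-19.250052)≈-15.140981
n=10: y≈-15.140981, sp=3, e=sp−y≈18.140981; I≈15.075760, D=e−e_prev≈28.930868; u=3/2·18.140981+1·15.075760+0·28.930868≈42.287231; next y=-2/5·(-15.140981)+1/2·42.287231≈27.200008
n=11: y≈27.200008, sp=3, e=sp−y≈-24.200008; I≈-9.124248, D=e−e_prev≈-42.340989; u=3/2·(-24.200008)+1·(-9.124248)+0·(-42.340989)≈-45.424261; next y=-2/5·27.200008+1/2·(-45.424261)≈-33.592134
n=12: y≈-33.592134, sp=3, e=sp−y≈36.592134; I≈27.467885, D=e−e_prev≈60.792142; u=3/2·36.592134+1·27.467885+0·60.792142≈82.356085; next y=-2/5·(-33.592134)+1/2·82.356085≈54.614896
n=13: y≈54.614896, sp=3, e=sp−y≈-51.614896; I≈-24.147011, D=e−e_prev≈-88.207030; u=3/2·(-51.614896)+1·(-24.147011)+0·(-88.207030)≈-101.569355; next y=-2/5·54.614896+1/2·(-101.569355)≈-72.630636

0 1 2.500 0.000
1 1 0.375 1.250
2 1 4.031 -0.313
3 1 -0.789 2.141
4 1 6.549 -1.251
5 1 -3.764 3.775
6 1 11.378 -3.392
7 1 -10.324 7.046
8 1 21.195 -7.980
9 3 -19.250 13.790
10 3 42.287 -15.141
11 3 -45.424 27.200
12 3 82.356 -33.592
13 3 -101.569 54.615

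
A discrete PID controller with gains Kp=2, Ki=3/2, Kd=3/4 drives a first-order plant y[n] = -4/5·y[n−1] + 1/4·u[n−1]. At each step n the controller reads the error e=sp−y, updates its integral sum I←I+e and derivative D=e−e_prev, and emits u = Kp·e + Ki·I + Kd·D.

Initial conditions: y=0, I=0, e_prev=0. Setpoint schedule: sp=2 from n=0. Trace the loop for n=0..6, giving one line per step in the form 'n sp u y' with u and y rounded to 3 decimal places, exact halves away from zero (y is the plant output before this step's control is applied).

(exact arithmetic carried between steps; '≈' marks a value shown rounded to 6 d.p. or computed from one; I and e_prev carry over from the previous line; the table rounds u and y to 3 d.p., halves away from zero)
n=0: y=0, sp=2, e=sp−y=2; I=2, D=e−e_prev=2; u=2·2+3/2·2+3/4·2=8.5; next y=-4/5·0+1/4·8.5=2.125
n=1: y=2.125, sp=2, e=sp−y=-0.125; I=1.875, D=e−e_prev=-2.125; u=2·(-0.125)+3/2·1.875+3/4·(-2.125)=0.96875; next y=-4/5·2.125+1/4·0.96875≈-1.457813
n=2: y≈-1.457813, sp=2, e=sp−y≈3.457813; I≈5.332813, D=e−e_prev≈3.582813; u=2·3.457813+3/2·5.332813+3/4·3.582813≈17.601953; next y=-4/5·(-1.457813)+1/4·17.601953≈5.566738
n=3: y≈5.566738, sp=2, e=sp−y≈-3.566738; I≈1.766074, D=e−e_prev≈-7.024551; u=2·(-3.566738)+3/2·1.766074+3/4·(-7.024551)≈-9.752778; next y=-4/5·5.566738+1/4·(-9.752778)≈-6.891585
n=4: y≈-6.891585, sp=2, e=sp−y≈8.891585; I≈10.657659, D=e−e_prev≈12.458323; u=2·8.891585+3/2·10.657659+3/4·12.458323≈43.113402; next y=-4/5·(-6.891585)+1/4·43.113402≈16.291619
n=5: y≈16.291619, sp=2, e=sp−y≈-14.291619; I≈-3.633959, D=e−e_prev≈-23.183204; u=2·(-14.291619)+3/2·(-3.633959)+3/4·(-23.183204)≈-51.421579; next y=-4/5·16.291619+1/4·(-51.421579)≈-25.888690
n=6: y≈-25.888690, sp=2, e=sp−y≈27.888690; I≈24.254730, D=e−e_prev≈42.180308; u=2·27.888690+3/2·24.254730+3/4·42.180308≈123.794707; next y=-4/5·(-25.888690)+1/4·123.794707≈51.659628

0 2 8.500 0.000
1 2 0.969 2.125
2 2 17.602 -1.458
3 2 -9.753 5.567
4 2 43.113 -6.892
5 2 -51.422 16.292
6 2 123.795 -25.889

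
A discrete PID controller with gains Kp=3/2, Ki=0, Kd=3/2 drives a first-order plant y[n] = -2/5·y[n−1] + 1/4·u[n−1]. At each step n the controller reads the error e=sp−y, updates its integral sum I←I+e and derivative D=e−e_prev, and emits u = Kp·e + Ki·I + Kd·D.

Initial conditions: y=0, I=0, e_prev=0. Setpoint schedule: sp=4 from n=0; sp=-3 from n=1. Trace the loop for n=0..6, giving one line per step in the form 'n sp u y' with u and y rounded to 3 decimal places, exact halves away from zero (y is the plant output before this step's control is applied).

(exact arithmetic carried between steps; '≈' marks a value shown rounded to 6 d.p. or computed from one; I and e_prev carry over from the previous line; the table rounds u and y to 3 d.p., halves away from zero)
n=0: y=0, sp=4, e=sp−y=4; I=4, D=e−e_prev=4; u=3/2·4+0·4+3/2·4=12; next y=-2/5·0+1/4·12=3
n=1: y=3, sp=-3, e=sp−y=-6; I=-2, D=e−e_prev=-10; u=3/2·(-6)+0·(-2)+3/2·(-10)=-24; next y=-2/5·3+1/4·(-24)=-7.2
n=2: y=-7.2, sp=-3, e=sp−y=4.2; I=2.2, D=e−e_prev=10.2; u=3/2·4.2+0·2.2+3/2·10.2=21.6; next y=-2/5·(-7.2)+1/4·21.6=8.28
n=3: y=8.28, sp=-3, e=sp−y=-11.28; I=-9.08, D=e−e_prev=-15.48; u=3/2·(-11.28)+0·(-9.08)+3/2·(-15.48)=-40.14; next y=-2/5·8.28+1/4·(-40.14)=-13.347
n=4: y=-13.347, sp=-3, e=sp−y=10.347; I=1.267, D=e−e_prev=21.627; u=3/2·10.347+0·1.267+3/2·21.627=47.961; next y=-2/5·(-13.347)+1/4·47.961=17.32905
n=5: y=17.32905, sp=-3, e=sp−y=-20.32905; I=-19.06205, D=e−e_prev=-30.67605; u=3/2·(-20.32905)+0·(-19.06205)+3/2·(-30.67605)=-76.50765; next y=-2/5·17.32905+1/4·(-76.50765)≈-26.058533
n=6: y≈-26.058533, sp=-3, e=sp−y≈23.058533; I≈3.996483, D=e−e_prev≈43.387583; u=3/2·23.058533+0·3.996483+3/2·43.387583≈99.669173; next y=-2/5·(-26.058533)+1/4·99.669173≈35.340706

0 4 12.000 0.000
1 -3 -24.000 3.000
2 -3 21.600 -7.200
3 -3 -40.140 8.280
4 -3 47.961 -13.347
5 -3 -76.508 17.329
6 -3 99.669 -26.059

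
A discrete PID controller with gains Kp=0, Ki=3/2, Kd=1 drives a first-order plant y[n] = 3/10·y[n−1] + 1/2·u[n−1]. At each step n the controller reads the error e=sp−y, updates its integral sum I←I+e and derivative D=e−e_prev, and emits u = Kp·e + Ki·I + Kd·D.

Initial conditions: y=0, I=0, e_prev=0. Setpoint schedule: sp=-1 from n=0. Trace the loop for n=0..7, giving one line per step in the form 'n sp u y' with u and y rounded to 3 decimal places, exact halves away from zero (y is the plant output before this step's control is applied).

0 -1 -2.500 0.000
1 -1 0.125 -1.250
2 -1 -3.094 -0.313
3 -1 0.133 -1.641
4 -1 -3.271 -0.426
5 -1 0.426 -1.763
6 -1 -3.385 -0.316
7 -1 0.715 -1.787

(exact arithmetic carried between steps; '≈' marks a value shown rounded to 6 d.p. or computed from one; I and e_prev carry over from the previous line; the table rounds u and y to 3 d.p., halves away from zero)
n=0: y=0, sp=-1, e=sp−y=-1; I=-1, D=e−e_prev=-1; u=0·(-1)+3/2·(-1)+1·(-1)=-2.5; next y=3/10·0+1/2·(-2.5)=-1.25
n=1: y=-1.25, sp=-1, e=sp−y=0.25; I=-0.75, D=e−e_prev=1.25; u=0·0.25+3/2·(-0.75)+1·1.25=0.125; next y=3/10·(-1.25)+1/2·0.125=-0.3125
n=2: y=-0.3125, sp=-1, e=sp−y=-0.6875; I=-1.4375, D=e−e_prev=-0.9375; u=0·(-0.6875)+3/2·(-1.4375)+1·(-0.9375)=-3.09375; next y=3/10·(-0.3125)+1/2·(-3.09375)=-1.640625
n=3: y=-1.640625, sp=-1, e=sp−y=0.640625; I=-0.796875, D=e−e_prev=1.328125; u=0·0.640625+3/2·(-0.796875)+1·1.328125≈0.132813; next y=3/10·(-1.640625)+1/2·0.132813≈-0.425781
n=4: y≈-0.425781, sp=-1, e=sp−y≈-0.574219; I≈-1.371094, D=e−e_prev≈-1.214844; u=0·(-0.574219)+3/2·(-1.371094)+1·(-1.214844)≈-3.271484; next y=3/10·(-0.425781)+1/2·(-3.271484)≈-1.763477
n=5: y≈-1.763477, sp=-1, e=sp−y≈0.763477; I≈-0.607617, D=e−e_prev≈1.337695; u=0·0.763477+3/2·(-0.607617)+1·1.337695≈0.426270; next y=3/10·(-1.763477)+1/2·0.426270≈-0.315908
n=6: y≈-0.315908, sp=-1, e=sp−y≈-0.684092; I≈-1.291709, D=e−e_prev≈-1.447568; u=0·(-0.684092)+3/2·(-1.291709)+1·(-1.447568)≈-3.385132; next y=3/10·(-0.315908)+1/2·(-3.385132)≈-1.787338
n=7: y≈-1.787338, sp=-1, e=sp−y≈0.787338; I≈-0.504371, D=e−e_prev≈1.471430; u=0·0.787338+3/2·(-0.504371)+1·1.471430≈0.714874; next y=3/10·(-1.787338)+1/2·0.714874≈-0.178764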